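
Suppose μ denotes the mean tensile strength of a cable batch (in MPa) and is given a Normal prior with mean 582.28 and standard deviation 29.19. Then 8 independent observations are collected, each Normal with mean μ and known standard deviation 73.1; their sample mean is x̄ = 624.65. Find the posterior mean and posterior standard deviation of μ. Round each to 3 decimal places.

Prior precision 1/τ₀² = 1/29.19² = 0.00117363; data precision n/σ² = 8/73.1² = 0.00149712.
Posterior precision = 0.00117363 + 0.00149712 = 0.00267075, giving posterior SD = 1/√0.00267075 = 19.350.
Posterior mean = (0.00117363·582.28 + 0.00149712·624.65) / 0.00267075 = 606.031.

Posterior mean ≈ 606.031; posterior SD ≈ 19.350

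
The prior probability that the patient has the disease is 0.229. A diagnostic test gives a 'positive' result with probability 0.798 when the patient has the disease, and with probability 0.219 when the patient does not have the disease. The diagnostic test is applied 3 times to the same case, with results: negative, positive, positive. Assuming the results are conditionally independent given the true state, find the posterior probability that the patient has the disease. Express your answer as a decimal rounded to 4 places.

Posterior P(H) ≈ 0.5049

Let H be the event that the patient has the disease; start with P(H) = 0.229. P('positive'|H) = 0.798, P('positive'|¬H) = 0.219.
Update on result 1 ('negative'): P(H) ← 0.202·0.2290 / (0.202·0.2290 + 0.781·0.7710) = 0.046258/0.64841 = 0.0713.
Update on result 2 ('positive'): P(H) ← 0.798·0.0713 / (0.798·0.0713 + 0.219·0.9287) = 0.056930/0.26031 = 0.2187.
Update on result 3 ('positive'): P(H) ← 0.798·0.2187 / (0.798·0.2187 + 0.219·0.7813) = 0.17453/0.34563 = 0.5049.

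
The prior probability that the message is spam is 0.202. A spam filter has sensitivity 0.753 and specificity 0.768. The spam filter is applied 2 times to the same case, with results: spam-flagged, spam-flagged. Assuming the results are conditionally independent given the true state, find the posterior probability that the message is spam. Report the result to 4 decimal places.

With H the event that the message is spam, the joint likelihood of the observed sequence is P(data|H) = 0.753·0.753 = 0.56701 and P(data|¬H) = 0.232·0.232 = 0.053824.
Bayes: P(H|data) = 0.202·0.56701 / (0.202·0.56701 + 0.798·0.053824) = 0.11454/0.15749 = 0.7273.

Posterior P(H) ≈ 0.7273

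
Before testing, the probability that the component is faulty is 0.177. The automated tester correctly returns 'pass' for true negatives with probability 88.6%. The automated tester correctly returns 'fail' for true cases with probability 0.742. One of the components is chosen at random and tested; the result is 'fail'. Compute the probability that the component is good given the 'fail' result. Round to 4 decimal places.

Write H for 'the component is faulty'. Prior odds H:¬H = 0.177/0.823 = 0.21507. For the 'fail' outcome, the likelihood ratio is 0.742/0.114 = 6.5088.
Posterior odds = 0.21507 × 6.5088 = 1.3998, so P(H|E) = 1.3998/(1+1.3998) = 0.5833. Then P(¬H|E) = 1 − 0.5833 = 0.4167.

P(¬H | E) ≈ 0.4167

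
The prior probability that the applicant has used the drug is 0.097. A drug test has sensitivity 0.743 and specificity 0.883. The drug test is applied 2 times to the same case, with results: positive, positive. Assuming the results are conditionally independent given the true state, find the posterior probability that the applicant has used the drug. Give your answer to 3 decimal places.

Let H be the event that the applicant has used the drug; start with P(H) = 0.097. P('positive'|H) = 0.743, P('positive'|¬H) = 0.117.
Update on result 1 ('positive'): P(H) ← 0.743·0.0970 / (0.743·0.0970 + 0.117·0.9030) = 0.072071/0.17772 = 0.4055.
Update on result 2 ('positive'): P(H) ← 0.743·0.4055 / (0.743·0.4055 + 0.117·0.5945) = 0.30131/0.37086 = 0.8125.

Posterior P(H) ≈ 0.812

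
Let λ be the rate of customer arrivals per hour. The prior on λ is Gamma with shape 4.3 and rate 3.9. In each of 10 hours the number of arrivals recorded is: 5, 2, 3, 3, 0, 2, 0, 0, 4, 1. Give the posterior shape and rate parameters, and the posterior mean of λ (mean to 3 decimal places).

Posterior: Gamma(shape=24.3, rate=13.9); mean ≈ 1.748

Total count ∑xᵢ = 20 over n = 10 hours.
Gamma is conjugate to the Poisson likelihood: posterior is Gamma(shape = 4.3+20 = 24.3, rate = 3.9+10 = 13.9).
E[λ | data] = 24.3/13.9 = 1.748.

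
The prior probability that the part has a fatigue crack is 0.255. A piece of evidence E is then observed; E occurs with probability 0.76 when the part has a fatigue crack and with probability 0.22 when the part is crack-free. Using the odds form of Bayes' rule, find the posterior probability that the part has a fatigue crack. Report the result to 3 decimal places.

Prior odds = 0.255/(1−0.255) = 0.34228. In log-odds, ln(0.34228) = -1.0721.
Add log likelihood ratio: ln(3.4545) = 1.2397.
Posterior log-odds = 0.16757, so posterior odds = exp(0.16757) = 1.1824. Converting, P(H|E) = 1.1824/2.1824 = 0.542.

Posterior probability ≈ 0.542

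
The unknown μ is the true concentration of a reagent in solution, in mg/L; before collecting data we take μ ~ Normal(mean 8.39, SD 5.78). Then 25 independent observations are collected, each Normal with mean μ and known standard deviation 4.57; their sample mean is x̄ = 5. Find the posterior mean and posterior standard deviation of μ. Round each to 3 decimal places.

Prior precision 1/τ₀² = 1/5.78² = 0.0299326; data precision n/σ² = 25/4.57² = 1.19704.
Posterior precision = 0.0299326 + 1.19704 = 1.22697, giving posterior SD = 1/√1.22697 = 0.903.
Posterior mean = (0.0299326·8.39 + 1.19704·5) / 1.22697 = 5.083.

Posterior mean ≈ 5.083; posterior SD ≈ 0.903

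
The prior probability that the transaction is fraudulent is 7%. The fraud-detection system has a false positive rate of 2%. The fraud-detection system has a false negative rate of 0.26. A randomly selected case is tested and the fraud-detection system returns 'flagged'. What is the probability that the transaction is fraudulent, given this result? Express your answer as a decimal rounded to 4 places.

P(H | E) ≈ 0.7358

Let H be the event that the transaction is fraudulent. P(H) = 0.07, so P(¬H) = 0.93. With E the 'flagged' result, P(E|H) = 0.74 and P(E|¬H) = 0.02.
P(E) = 0.74·0.07 + 0.02·0.93 = 0.051800 + 0.018600 = 0.070400.
By Bayes' theorem, P(H|E) = 0.051800 / 0.070400 = 0.7358.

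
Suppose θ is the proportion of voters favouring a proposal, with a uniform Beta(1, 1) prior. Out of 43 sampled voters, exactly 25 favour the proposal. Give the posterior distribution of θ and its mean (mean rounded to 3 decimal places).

Posterior: Beta(26, 19); mean ≈ 0.578

Observing 25 successes and 18 failures updates Beta(1, 1) by adding the success and failure counts to the two shape parameters: α = 1+25 = 26, β = 1+18 = 19.
Posterior mean = α/(α+β) = 26/45 = 0.578.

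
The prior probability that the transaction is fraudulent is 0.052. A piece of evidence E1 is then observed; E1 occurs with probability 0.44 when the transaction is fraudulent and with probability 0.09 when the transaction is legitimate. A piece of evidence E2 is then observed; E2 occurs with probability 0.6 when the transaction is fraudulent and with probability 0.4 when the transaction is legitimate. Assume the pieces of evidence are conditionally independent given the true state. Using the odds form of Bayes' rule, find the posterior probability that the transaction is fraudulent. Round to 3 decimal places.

Prior odds = 0.052/(1−0.052) = 0.054852.
Likelihood ratio for E1 = 0.44/0.09 = 4.8889.
Likelihood ratio for E2 = 0.6/0.4 = 1.5000.
Posterior odds = prior odds × LR₁ × LR₂ = 0.40225.
Posterior probability = odds/(1+odds) = 0.40225/1.4023 = 0.287.

Posterior probability ≈ 0.287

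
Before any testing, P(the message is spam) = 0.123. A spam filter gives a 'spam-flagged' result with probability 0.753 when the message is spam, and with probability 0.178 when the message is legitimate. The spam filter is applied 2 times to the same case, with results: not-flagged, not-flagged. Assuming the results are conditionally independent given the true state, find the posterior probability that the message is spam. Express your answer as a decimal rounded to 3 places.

Posterior P(H) ≈ 0.013

Let H be the event that the message is spam; start with P(H) = 0.123. P('spam-flagged'|H) = 0.753, P('spam-flagged'|¬H) = 0.178.
Update on result 1 ('not-flagged'): P(H) ← 0.247·0.1230 / (0.247·0.1230 + 0.822·0.8770) = 0.030381/0.75127 = 0.0404.
Update on result 2 ('not-flagged'): P(H) ← 0.247·0.0404 / (0.247·0.0404 + 0.822·0.9596) = 0.0099885/0.79875 = 0.0125.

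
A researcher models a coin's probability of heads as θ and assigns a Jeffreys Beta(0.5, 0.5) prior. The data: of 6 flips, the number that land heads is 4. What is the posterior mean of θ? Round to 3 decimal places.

Posterior mean ≈ 0.643

The binomial likelihood is conjugate to the Beta prior: with 4 successes and 2 failures, the posterior is Beta(0.5+4, 0.5+2) = Beta(4.5, 2.5).
E[θ | data] = 4.5/(4.5+2.5) = 0.643.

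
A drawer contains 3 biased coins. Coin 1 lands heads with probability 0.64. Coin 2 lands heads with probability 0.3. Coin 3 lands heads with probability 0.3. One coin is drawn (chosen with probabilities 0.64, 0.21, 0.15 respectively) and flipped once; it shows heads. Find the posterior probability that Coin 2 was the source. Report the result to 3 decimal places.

Posterior probability ≈ 0.122

Tabulate prior·likelihood by source: [1] prior 0.64, lik 0.64, product 0.4096; [2] prior 0.21, lik 0.3, product 0.06300; [3] prior 0.15, lik 0.3, product 0.04500.
Normalizing constant = 0.51760; the posterior for Coin 2 is its product over the sum, 0.06300/0.51760 = 0.122.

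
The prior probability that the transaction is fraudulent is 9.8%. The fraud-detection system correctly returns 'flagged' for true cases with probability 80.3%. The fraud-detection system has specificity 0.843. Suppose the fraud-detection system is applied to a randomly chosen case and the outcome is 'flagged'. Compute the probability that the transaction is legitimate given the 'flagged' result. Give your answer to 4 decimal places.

Let H be the event that the transaction is fraudulent. P(H) = 0.098, so P(¬H) = 0.902. With E the 'flagged' result, P(E|H) = 0.803 and P(E|¬H) = 0.157.
P(E) = 0.803·0.098 + 0.157·0.902 = 0.078694 + 0.14161 = 0.22031.
By Bayes' theorem, P(H|E) = 0.078694 / 0.22031 = 0.3572. Hence P(¬H|E) = 1 − 0.3572 = 0.6428.

P(¬H | E) ≈ 0.6428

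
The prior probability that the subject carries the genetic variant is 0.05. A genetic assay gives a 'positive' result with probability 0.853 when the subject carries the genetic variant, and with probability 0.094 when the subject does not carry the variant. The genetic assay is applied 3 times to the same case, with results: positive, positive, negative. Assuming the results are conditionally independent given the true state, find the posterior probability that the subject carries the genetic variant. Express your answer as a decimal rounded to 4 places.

Posterior P(H) ≈ 0.4129

With H the event that the subject carries the genetic variant, the joint likelihood of the observed sequence is P(data|H) = 0.853·0.853·0.147 = 0.10696 and P(data|¬H) = 0.094·0.094·0.906 = 0.0080054.
Bayes: P(H|data) = 0.05·0.10696 / (0.05·0.10696 + 0.95·0.0080054) = 0.0053479/0.012953 = 0.4129.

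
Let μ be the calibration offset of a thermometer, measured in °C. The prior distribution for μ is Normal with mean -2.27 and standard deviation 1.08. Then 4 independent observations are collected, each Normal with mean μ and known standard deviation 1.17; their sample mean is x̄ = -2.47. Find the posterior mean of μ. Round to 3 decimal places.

Prior precision 1/τ₀² = 1/1.08² = 0.857339; data precision n/σ² = 4/1.17² = 2.92205.
Posterior precision = 0.857339 + 2.92205 = 3.77939.
Posterior mean = (0.857339·-2.27 + 2.92205·-2.47) / 3.77939 = -2.425.

Posterior mean ≈ -2.425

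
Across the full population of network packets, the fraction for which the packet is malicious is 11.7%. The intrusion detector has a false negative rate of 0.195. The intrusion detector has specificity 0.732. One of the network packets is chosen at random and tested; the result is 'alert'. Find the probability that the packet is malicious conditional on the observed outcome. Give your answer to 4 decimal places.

P(H | E) ≈ 0.2847

Write H for 'the packet is malicious'. Prior odds H:¬H = 0.117/0.883 = 0.13250. For the 'alert' outcome, the likelihood ratio is 0.805/0.268 = 3.0037.
Posterior odds = 0.13250 × 3.0037 = 0.39800, so P(H|E) = 0.39800/(1+0.39800) = 0.2847.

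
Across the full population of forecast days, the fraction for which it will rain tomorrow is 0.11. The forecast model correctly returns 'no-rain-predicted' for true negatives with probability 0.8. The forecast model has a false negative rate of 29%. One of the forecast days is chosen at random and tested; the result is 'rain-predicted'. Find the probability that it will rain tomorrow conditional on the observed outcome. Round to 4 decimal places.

P(H | E) ≈ 0.3050

Write H for 'it will rain tomorrow'. Prior odds H:¬H = 0.11/0.89 = 0.12360. For the 'rain-predicted' outcome, the likelihood ratio is 0.71/0.2 = 3.5500.
Posterior odds = 0.12360 × 3.5500 = 0.43876, so P(H|E) = 0.43876/(1+0.43876) = 0.3050.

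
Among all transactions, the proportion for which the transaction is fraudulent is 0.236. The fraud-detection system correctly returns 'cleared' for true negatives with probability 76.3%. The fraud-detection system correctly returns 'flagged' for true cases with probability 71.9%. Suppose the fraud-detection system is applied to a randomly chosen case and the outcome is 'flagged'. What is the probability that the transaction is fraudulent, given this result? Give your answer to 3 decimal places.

P(H | E) ≈ 0.484

Let H be the event that the transaction is fraudulent. P(H) = 0.236, so P(¬H) = 0.764. With E the 'flagged' result, P(E|H) = 0.719 and P(E|¬H) = 0.237.
P(E) = 0.719·0.236 + 0.237·0.764 = 0.16968 + 0.18107 = 0.35075.
By Bayes' theorem, P(H|E) = 0.16968 / 0.35075 = 0.484.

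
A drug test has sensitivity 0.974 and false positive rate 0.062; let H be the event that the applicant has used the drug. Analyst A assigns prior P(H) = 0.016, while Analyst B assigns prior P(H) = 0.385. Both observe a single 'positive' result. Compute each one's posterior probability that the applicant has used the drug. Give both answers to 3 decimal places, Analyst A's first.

Analyst A: 0.203; Analyst B: 0.908

P('+'|H) = 0.974, P('+'|¬H) = 0.062.
Analyst A: numerator 0.974·0.016 = 0.015584; evidence = 0.015584+0.062·0.984 = 0.076592; posterior = 0.203.
Analyst B: numerator 0.974·0.385 = 0.37499; evidence = 0.37499+0.062·0.615 = 0.41312; posterior = 0.908.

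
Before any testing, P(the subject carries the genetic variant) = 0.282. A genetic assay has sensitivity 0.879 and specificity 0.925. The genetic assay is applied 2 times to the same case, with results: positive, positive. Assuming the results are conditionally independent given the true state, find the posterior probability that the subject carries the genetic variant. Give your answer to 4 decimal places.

Let H be the event that the subject carries the genetic variant; start with P(H) = 0.282. P('positive'|H) = 0.879, P('positive'|¬H) = 0.075.
Update on result 1 ('positive'): P(H) ← 0.879·0.2820 / (0.879·0.2820 + 0.075·0.7180) = 0.24788/0.30173 = 0.8215.
Update on result 2 ('positive'): P(H) ← 0.879·0.8215 / (0.879·0.8215 + 0.075·0.1785) = 0.72212/0.73551 = 0.9818.

Posterior P(H) ≈ 0.9818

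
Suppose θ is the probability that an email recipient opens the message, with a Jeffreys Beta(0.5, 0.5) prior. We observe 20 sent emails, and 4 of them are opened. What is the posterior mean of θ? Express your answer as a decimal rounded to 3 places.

Observing 4 successes and 16 failures updates Beta(0.5, 0.5) by adding the success and failure counts to the two shape parameters: α = 0.5+4 = 4.5, β = 0.5+16 = 16.5.
Posterior mean = α/(α+β) = 4.5/21 = 0.214.

Posterior mean ≈ 0.214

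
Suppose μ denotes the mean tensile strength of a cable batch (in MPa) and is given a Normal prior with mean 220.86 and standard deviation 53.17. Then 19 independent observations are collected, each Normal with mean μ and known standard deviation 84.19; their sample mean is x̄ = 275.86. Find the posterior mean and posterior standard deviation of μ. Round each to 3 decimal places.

Posterior mean ≈ 269.448; posterior SD ≈ 18.154

With known σ, the Normal prior is conjugate. Weight on the data is w = (n/σ²)/(n/σ² + 1/τ₀²) = 0.00268060/(0.00268060+0.00035373) = 0.88343.
Posterior mean = w·x̄ + (1−w)·μ₀ = 0.88343·275.86 + 0.11657·220.86 = 269.448. Posterior variance = 1/(0.00268060+0.00035373) = 329.562, so SD = 18.154.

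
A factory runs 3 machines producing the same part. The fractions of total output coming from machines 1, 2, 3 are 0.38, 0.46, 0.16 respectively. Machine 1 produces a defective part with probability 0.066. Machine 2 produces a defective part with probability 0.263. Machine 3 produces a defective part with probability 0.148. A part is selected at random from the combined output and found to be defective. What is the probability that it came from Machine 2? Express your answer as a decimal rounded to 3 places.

P(defective|M1) = 0.066; P(defective|M2) = 0.263; P(defective|M3) = 0.148.
Prior × likelihood for each source: 0.38·0.066=0.02508, 0.46·0.263=0.1210, 0.16·0.148=0.02368. Summing gives P(defective) = 0.16974.
P(Machine 2 | defective) = 0.1210 / 0.16974 = 0.713.

Posterior probability ≈ 0.713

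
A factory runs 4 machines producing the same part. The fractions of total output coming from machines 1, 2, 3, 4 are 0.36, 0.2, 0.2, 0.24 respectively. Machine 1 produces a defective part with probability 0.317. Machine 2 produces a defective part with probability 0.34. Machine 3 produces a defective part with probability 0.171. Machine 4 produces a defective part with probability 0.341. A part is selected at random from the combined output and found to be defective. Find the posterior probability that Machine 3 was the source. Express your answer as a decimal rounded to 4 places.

Posterior probability ≈ 0.1147

Tabulate prior·likelihood by source: [1] prior 0.36, lik 0.317, product 0.1141; [2] prior 0.2, lik 0.34, product 0.06800; [3] prior 0.2, lik 0.171, product 0.03420; [4] prior 0.24, lik 0.341, product 0.08184.
Normalizing constant = 0.29816; the posterior for Machine 3 is its product over the sum, 0.03420/0.29816 = 0.1147.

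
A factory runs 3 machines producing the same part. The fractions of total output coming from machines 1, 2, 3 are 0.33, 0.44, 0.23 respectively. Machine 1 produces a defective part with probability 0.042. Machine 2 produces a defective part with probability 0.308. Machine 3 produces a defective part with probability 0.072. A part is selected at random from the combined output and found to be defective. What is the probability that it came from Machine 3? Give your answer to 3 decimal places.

P(defective|M1) = 0.042; P(defective|M2) = 0.308; P(defective|M3) = 0.072.
Prior × likelihood for each source: 0.33·0.042=0.01386, 0.44·0.308=0.1355, 0.23·0.072=0.01656. Summing gives P(defective) = 0.16594.
P(Machine 3 | defective) = 0.01656 / 0.16594 = 0.100.

Posterior probability ≈ 0.100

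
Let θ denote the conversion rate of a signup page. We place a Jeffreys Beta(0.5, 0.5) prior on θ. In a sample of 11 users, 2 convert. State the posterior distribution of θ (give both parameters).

Posterior: Beta(2.5, 9.5)

Observing 2 successes and 9 failures updates Beta(0.5, 0.5) by adding the success and failure counts to the two shape parameters: α = 0.5+2 = 2.5, β = 0.5+9 = 9.5.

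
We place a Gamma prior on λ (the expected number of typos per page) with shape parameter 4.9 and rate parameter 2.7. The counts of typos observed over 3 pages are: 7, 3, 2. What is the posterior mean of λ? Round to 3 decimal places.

The Poisson likelihood adds the total count to the shape and the number of exposure periods to the rate. Here ∑xᵢ = 12 and n = 3, so shape 4.9→16.9 and rate 2.7→5.7.
E[λ | data] = 16.9/5.7 = 2.965.

Posterior mean ≈ 2.965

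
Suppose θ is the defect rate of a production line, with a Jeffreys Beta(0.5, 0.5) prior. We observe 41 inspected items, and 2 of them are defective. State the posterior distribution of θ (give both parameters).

Observing 2 successes and 39 failures updates Beta(0.5, 0.5) by adding the success and failure counts to the two shape parameters: α = 0.5+2 = 2.5, β = 0.5+39 = 39.5.

Posterior: Beta(2.5, 39.5)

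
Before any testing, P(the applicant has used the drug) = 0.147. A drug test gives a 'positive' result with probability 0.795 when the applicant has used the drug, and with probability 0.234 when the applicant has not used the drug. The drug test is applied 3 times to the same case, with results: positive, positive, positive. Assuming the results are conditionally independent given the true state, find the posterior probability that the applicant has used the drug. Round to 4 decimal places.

With H the event that the applicant has used the drug, the joint likelihood of the observed sequence is P(data|H) = 0.795·0.795·0.795 = 0.50246 and P(data|¬H) = 0.234·0.234·0.234 = 0.012813.
Bayes: P(H|data) = 0.147·0.50246 / (0.147·0.50246 + 0.853·0.012813) = 0.073862/0.084791 = 0.8711.

Posterior P(H) ≈ 0.8711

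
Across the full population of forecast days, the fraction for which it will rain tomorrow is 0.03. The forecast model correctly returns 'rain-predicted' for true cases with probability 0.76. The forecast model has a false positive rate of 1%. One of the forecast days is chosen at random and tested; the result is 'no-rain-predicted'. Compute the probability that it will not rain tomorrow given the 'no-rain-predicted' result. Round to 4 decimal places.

Write H for 'it will rain tomorrow'. Prior odds H:¬H = 0.03/0.97 = 0.030928. For the 'no-rain-predicted' outcome, the likelihood ratio is 0.24/0.99 = 0.24242.
Posterior odds = 0.030928 × 0.24242 = 0.0074977, so P(H|E) = 0.0074977/(1+0.0074977) = 0.0074. Then P(¬H|E) = 1 − 0.0074 = 0.9926.

P(¬H | E) ≈ 0.9926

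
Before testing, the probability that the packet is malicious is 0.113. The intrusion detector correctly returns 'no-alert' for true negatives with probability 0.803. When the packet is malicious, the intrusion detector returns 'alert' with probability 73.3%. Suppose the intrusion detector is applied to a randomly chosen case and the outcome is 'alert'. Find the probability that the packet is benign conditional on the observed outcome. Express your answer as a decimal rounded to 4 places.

P(¬H | E) ≈ 0.6784

Write H for 'the packet is malicious'. Prior odds H:¬H = 0.113/0.887 = 0.12740. For the 'alert' outcome, the likelihood ratio is 0.733/0.197 = 3.7208.
Posterior odds = 0.12740 × 3.7208 = 0.47402, so P(H|E) = 0.47402/(1+0.47402) = 0.3216. Then P(¬H|E) = 1 − 0.3216 = 0.6784.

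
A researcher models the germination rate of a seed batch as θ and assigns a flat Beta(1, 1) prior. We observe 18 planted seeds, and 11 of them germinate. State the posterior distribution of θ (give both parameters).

Posterior: Beta(12, 8)

Observing 11 successes and 7 failures updates Beta(1, 1) by adding the success and failure counts to the two shape parameters: α = 1+11 = 12, β = 1+7 = 8.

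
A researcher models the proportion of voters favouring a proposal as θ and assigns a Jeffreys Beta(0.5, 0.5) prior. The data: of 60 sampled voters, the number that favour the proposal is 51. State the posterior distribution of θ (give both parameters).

The binomial likelihood is conjugate to the Beta prior: with 51 successes and 9 failures, the posterior is Beta(0.5+51, 0.5+9) = Beta(51.5, 9.5).

Posterior: Beta(51.5, 9.5)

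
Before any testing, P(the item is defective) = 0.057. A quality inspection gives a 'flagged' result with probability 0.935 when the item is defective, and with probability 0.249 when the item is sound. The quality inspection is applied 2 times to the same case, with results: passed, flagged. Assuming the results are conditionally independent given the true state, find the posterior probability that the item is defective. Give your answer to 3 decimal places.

With H the event that the item is defective, the joint likelihood of the observed sequence is P(data|H) = 0.065·0.935 = 0.060775 and P(data|¬H) = 0.751·0.249 = 0.18700.
Bayes: P(H|data) = 0.057·0.060775 / (0.057·0.060775 + 0.943·0.18700) = 0.0034642/0.17980 = 0.0193.

Posterior P(H) ≈ 0.019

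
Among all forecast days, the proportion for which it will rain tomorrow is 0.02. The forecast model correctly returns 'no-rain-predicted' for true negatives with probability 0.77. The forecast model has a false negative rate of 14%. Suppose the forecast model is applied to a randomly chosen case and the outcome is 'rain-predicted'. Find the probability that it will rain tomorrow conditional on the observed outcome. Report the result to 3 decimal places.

Write H for 'it will rain tomorrow'. Prior odds H:¬H = 0.02/0.98 = 0.020408. For the 'rain-predicted' outcome, the likelihood ratio is 0.86/0.23 = 3.7391.
Posterior odds = 0.020408 × 3.7391 = 0.076309, so P(H|E) = 0.076309/(1+0.076309) = 0.071.

P(H | E) ≈ 0.071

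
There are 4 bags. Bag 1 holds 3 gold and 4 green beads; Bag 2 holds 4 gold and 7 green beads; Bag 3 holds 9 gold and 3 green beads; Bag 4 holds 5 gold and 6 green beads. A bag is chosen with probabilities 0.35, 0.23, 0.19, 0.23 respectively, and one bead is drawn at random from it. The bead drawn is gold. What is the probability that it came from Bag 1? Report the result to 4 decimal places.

P(gold|Bag 1) = 0.4286; P(gold|Bag 2) = 0.3636; P(gold|Bag 3) = 0.75; P(gold|Bag 4) = 0.4545.
Prior × likelihood for each source: 0.35·0.4286=0.1500, 0.23·0.3636=0.08364, 0.19·0.75=0.1425, 0.23·0.4545=0.1045. Summing gives P(gold) = 0.48068.
P(Bag 1 | gold) = 0.1500 / 0.48068 = 0.3121.

Posterior probability ≈ 0.3121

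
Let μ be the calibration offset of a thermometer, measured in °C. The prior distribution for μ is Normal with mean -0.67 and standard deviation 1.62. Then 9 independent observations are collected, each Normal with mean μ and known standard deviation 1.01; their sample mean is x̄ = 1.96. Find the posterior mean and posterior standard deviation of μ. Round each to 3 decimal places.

Posterior mean ≈ 1.851; posterior SD ≈ 0.330

Prior precision 1/τ₀² = 1/1.62² = 0.381039; data precision n/σ² = 9/1.01² = 8.82266.
Posterior precision = 0.381039 + 8.82266 = 9.20370, giving posterior SD = 1/√9.20370 = 0.330.
Posterior mean = (0.381039·-0.67 + 8.82266·1.96) / 9.20370 = 1.851.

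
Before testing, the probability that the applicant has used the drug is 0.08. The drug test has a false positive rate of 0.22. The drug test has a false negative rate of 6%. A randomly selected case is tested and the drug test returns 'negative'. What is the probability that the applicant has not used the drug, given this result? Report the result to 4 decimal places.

Write H for 'the applicant has used the drug'. Prior odds H:¬H = 0.08/0.92 = 0.086957. For the 'negative' outcome, the likelihood ratio is 0.06/0.78 = 0.076923.
Posterior odds = 0.086957 × 0.076923 = 0.0066890, so P(H|E) = 0.0066890/(1+0.0066890) = 0.0066. Then P(¬H|E) = 1 − 0.0066 = 0.9934.

P(¬H | E) ≈ 0.9934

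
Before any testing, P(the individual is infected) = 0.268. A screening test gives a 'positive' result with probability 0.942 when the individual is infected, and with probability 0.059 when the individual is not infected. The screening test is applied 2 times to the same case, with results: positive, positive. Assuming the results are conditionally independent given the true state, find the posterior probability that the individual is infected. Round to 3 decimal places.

Let H be the event that the individual is infected; start with P(H) = 0.268. P('positive'|H) = 0.942, P('positive'|¬H) = 0.059.
Update on result 1 ('positive'): P(H) ← 0.942·0.2680 / (0.942·0.2680 + 0.059·0.7320) = 0.25246/0.29564 = 0.8539.
Update on result 2 ('positive'): P(H) ← 0.942·0.8539 / (0.942·0.8539 + 0.059·0.1461) = 0.80439/0.81301 = 0.9894.

Posterior P(H) ≈ 0.989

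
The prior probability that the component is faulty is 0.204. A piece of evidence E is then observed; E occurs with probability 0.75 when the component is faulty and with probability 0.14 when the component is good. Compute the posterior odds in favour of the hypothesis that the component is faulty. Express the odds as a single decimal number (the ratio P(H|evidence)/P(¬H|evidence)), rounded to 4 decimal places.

Prior odds = 0.204/(1−0.204) = 0.25628. In log-odds, ln(0.25628) = -1.3615.
Add log likelihood ratio: ln(5.3571) = 1.6784.
Posterior log-odds = 0.31695, so posterior odds = exp(0.31695) = 1.3729.

Posterior odds ≈ 1.3729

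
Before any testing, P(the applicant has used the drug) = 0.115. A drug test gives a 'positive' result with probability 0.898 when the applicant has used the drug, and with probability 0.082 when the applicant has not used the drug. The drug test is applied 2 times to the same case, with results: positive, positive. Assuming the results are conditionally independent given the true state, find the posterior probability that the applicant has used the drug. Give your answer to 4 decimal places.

Posterior P(H) ≈ 0.9397

With H the event that the applicant has used the drug, the joint likelihood of the observed sequence is P(data|H) = 0.898·0.898 = 0.80640 and P(data|¬H) = 0.082·0.082 = 0.0067240.
Bayes: P(H|data) = 0.115·0.80640 / (0.115·0.80640 + 0.885·0.0067240) = 0.092736/0.098687 = 0.9397.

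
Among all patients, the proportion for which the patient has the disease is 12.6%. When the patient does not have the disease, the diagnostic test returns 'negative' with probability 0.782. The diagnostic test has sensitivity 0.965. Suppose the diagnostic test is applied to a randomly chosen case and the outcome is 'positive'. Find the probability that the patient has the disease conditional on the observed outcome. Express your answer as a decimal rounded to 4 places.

Write H for 'the patient has the disease'. Prior odds H:¬H = 0.126/0.874 = 0.14416. For the 'positive' outcome, the likelihood ratio is 0.965/0.218 = 4.4266.
Posterior odds = 0.14416 × 4.4266 = 0.63816, so P(H|E) = 0.63816/(1+0.63816) = 0.3896.

P(H | E) ≈ 0.3896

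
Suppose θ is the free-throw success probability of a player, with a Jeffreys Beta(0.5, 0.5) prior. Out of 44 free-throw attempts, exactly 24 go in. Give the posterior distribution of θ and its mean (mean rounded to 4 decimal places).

Observing 24 successes and 20 failures updates Beta(0.5, 0.5) by adding the success and failure counts to the two shape parameters: α = 0.5+24 = 24.5, β = 0.5+20 = 20.5.
Posterior mean = α/(α+β) = 24.5/45 = 0.5444.

Posterior: Beta(24.5, 20.5); mean ≈ 0.5444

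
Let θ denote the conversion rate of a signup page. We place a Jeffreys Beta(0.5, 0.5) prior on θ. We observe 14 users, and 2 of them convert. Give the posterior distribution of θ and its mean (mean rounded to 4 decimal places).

Posterior: Beta(2.5, 12.5); mean ≈ 0.1667

Observing 2 successes and 12 failures updates Beta(0.5, 0.5) by adding the success and failure counts to the two shape parameters: α = 0.5+2 = 2.5, β = 0.5+12 = 12.5.
Posterior mean = α/(α+β) = 2.5/15 = 0.1667.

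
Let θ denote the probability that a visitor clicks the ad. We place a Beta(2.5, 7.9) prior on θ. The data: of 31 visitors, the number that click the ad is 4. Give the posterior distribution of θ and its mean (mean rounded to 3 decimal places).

Posterior: Beta(6.5, 34.9); mean ≈ 0.157

Observing 4 successes and 27 failures updates Beta(2.5, 7.9) by adding the success and failure counts to the two shape parameters: α = 2.5+4 = 6.5, β = 7.9+27 = 34.9.
Posterior mean = α/(α+β) = 6.5/41.4 = 0.157.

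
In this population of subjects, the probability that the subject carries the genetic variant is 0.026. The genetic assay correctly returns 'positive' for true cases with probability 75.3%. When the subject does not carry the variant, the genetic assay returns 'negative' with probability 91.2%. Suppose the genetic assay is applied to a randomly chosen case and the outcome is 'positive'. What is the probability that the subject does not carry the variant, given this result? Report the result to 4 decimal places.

P(¬H | E) ≈ 0.8141

Write H for 'the subject carries the genetic variant'. Prior odds H:¬H = 0.026/0.974 = 0.026694. For the 'positive' outcome, the likelihood ratio is 0.753/0.088 = 8.5568.
Posterior odds = 0.026694 × 8.5568 = 0.22842, so P(H|E) = 0.22842/(1+0.22842) = 0.1859. Then P(¬H|E) = 1 − 0.1859 = 0.8141.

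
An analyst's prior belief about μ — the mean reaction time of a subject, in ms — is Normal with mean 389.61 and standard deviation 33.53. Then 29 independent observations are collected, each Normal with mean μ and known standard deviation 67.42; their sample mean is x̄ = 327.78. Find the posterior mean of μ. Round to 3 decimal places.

With known σ, the Normal prior is conjugate. Weight on the data is w = (n/σ²)/(n/σ² + 1/τ₀²) = 0.00638000/(0.00638000+0.00088947) = 0.87764.
Posterior mean = w·x̄ + (1−w)·μ₀ = 0.87764·327.78 + 0.12236·389.61 = 335.345.

Posterior mean ≈ 335.345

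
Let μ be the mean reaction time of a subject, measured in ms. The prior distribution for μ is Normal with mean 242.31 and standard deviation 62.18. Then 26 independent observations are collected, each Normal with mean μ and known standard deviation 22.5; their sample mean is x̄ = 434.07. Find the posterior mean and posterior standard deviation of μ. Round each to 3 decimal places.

Posterior mean ≈ 433.109; posterior SD ≈ 4.402

Prior precision 1/τ₀² = 1/62.18² = 0.00025864; data precision n/σ² = 26/22.5² = 0.0513580.
Posterior precision = 0.00025864 + 0.0513580 = 0.0516167, giving posterior SD = 1/√0.0516167 = 4.402.
Posterior mean = (0.00025864·242.31 + 0.0513580·434.07) / 0.0516167 = 433.109.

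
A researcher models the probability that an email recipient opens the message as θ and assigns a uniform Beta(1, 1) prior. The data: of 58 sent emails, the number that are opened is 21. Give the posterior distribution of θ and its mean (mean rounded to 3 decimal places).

Posterior: Beta(22, 38); mean ≈ 0.367

The binomial likelihood is conjugate to the Beta prior: with 21 successes and 37 failures, the posterior is Beta(1+21, 1+37) = Beta(22, 38).
E[θ | data] = 22/(22+38) = 0.367.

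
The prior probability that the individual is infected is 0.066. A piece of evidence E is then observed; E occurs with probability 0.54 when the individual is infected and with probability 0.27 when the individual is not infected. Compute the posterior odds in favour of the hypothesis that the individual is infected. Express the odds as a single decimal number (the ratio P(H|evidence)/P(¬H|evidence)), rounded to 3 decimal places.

Posterior odds ≈ 0.141

Prior odds = 0.066/(1−0.066) = 0.070664.
Likelihood ratio for E = 0.54/0.27 = 2.0000.
Posterior odds = prior odds × LR = 0.14133.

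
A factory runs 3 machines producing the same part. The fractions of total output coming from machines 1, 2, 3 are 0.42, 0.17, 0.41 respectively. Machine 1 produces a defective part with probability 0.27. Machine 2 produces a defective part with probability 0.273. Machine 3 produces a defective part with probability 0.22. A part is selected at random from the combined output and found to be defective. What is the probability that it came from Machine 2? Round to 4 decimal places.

Posterior probability ≈ 0.1856

P(defective|M1) = 0.27; P(defective|M2) = 0.273; P(defective|M3) = 0.22.
Prior × likelihood for each source: 0.42·0.27=0.1134, 0.17·0.273=0.04641, 0.41·0.22=0.09020. Summing gives P(defective) = 0.25001.
P(Machine 2 | defective) = 0.04641 / 0.25001 = 0.1856.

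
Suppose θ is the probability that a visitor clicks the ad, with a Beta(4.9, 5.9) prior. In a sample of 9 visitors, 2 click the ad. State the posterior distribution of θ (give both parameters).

The binomial likelihood is conjugate to the Beta prior: with 2 successes and 7 failures, the posterior is Beta(4.9+2, 5.9+7) = Beta(6.9, 12.9).

Posterior: Beta(6.9, 12.9)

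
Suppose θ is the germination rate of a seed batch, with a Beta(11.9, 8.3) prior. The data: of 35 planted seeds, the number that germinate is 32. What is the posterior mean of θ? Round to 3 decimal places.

Posterior mean ≈ 0.795

The binomial likelihood is conjugate to the Beta prior: with 32 successes and 3 failures, the posterior is Beta(11.9+32, 8.3+3) = Beta(43.9, 11.3).
E[θ | data] = 43.9/(43.9+11.3) = 0.795.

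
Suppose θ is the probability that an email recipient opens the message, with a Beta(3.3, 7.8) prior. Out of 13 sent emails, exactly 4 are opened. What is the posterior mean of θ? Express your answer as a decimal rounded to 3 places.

Posterior mean ≈ 0.303

Observing 4 successes and 9 failures updates Beta(3.3, 7.8) by adding the success and failure counts to the two shape parameters: α = 3.3+4 = 7.3, β = 7.8+9 = 16.8.
E[θ | data] = 7.3/(7.3+16.8) = 0.303.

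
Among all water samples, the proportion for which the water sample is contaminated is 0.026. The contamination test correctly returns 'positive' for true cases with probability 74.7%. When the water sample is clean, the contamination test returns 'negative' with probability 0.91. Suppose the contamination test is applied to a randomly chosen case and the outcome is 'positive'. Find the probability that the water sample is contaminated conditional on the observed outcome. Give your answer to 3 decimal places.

Write H for 'the water sample is contaminated'. Prior odds H:¬H = 0.026/0.974 = 0.026694. For the 'positive' outcome, the likelihood ratio is 0.747/0.09 = 8.3000.
Posterior odds = 0.026694 × 8.3000 = 0.22156, so P(H|E) = 0.22156/(1+0.22156) = 0.181.

P(H | E) ≈ 0.181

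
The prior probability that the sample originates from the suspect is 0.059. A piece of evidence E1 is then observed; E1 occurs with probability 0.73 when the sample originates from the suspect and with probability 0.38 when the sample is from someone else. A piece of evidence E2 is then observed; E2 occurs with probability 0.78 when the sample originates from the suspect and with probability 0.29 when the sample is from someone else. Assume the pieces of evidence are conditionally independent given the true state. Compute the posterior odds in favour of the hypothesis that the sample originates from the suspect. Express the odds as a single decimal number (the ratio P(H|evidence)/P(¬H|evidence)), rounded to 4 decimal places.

Prior odds = 0.059/(1−0.059) = 0.062699.
Likelihood ratio for E1 = 0.73/0.38 = 1.9211.
Likelihood ratio for E2 = 0.78/0.29 = 2.6897.
Posterior odds = prior odds × LR₁ × LR₂ = 0.32397.

Posterior odds ≈ 0.3240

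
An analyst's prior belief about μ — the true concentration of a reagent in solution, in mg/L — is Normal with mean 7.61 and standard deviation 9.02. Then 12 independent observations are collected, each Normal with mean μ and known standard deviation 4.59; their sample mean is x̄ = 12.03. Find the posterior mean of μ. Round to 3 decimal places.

Prior precision 1/τ₀² = 1/9.02² = 0.0122910; data precision n/σ² = 12/4.59² = 0.569581.
Posterior precision = 0.0122910 + 0.569581 = 0.581872.
Posterior mean = (0.0122910·7.61 + 0.569581·12.03) / 0.581872 = 11.937.

Posterior mean ≈ 11.937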